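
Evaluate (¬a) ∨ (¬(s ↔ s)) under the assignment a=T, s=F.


Substitute a=T, s=F:
¬a = F
s ↔ s = F ↔ F = T
¬(s ↔ s) = F
(¬a) ∨ (¬(s ↔ s)) = F ∨ F = F

F


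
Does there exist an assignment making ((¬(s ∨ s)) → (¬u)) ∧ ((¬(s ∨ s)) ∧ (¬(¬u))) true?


Check all 4 assignments over {s, u}:
s | u | φ
---------
F | F | F
T | F | F
F | T | F
T | T | F
No assignment makes the formula true.

Unsatisfiable.


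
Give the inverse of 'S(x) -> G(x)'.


The inverse of (P → Q) is (¬P → ¬Q). It is equivalent to the converse, not to the original.
Here P = 'S(x)' and Q = 'G(x)'.

If not (S(x)), then not (G(x)).


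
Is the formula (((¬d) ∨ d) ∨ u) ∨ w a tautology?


Build the truth table over {d, u, w}:
d | u | w | φ
-------------
F | F | F | T
T | F | F | T
F | T | F | T
T | T | F | T
F | F | T | T
T | F | T | T
F | T | T | T
T | T | T | T
Every row evaluates to true.

Yes, it is a tautology.


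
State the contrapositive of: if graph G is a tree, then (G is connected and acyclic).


The contrapositive of (P → Q) is (¬Q → ¬P); it is logically equivalent to the original.
Here P = 'graph G is a tree' and Q = '(G is connected and acyclic)'.

If not ((G is connected and acyclic)), then not (graph G is a tree).


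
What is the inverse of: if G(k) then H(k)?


The inverse of (P → Q) is (¬P → ¬Q). It is equivalent to the converse, not to the original.
Here P = 'G(k)' and Q = 'H(k)'.

If not (G(k)), then not (H(k)).


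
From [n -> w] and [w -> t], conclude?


Hypothetical syllogism: from (P → Q) and (Q → R), infer (P → R).
Chain the two implications through the shared middle term 'w'.

n -> t


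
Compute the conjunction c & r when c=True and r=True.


Conjunction is true only when both operands are true.
Substitute: c=True, r=True.
True & True evaluates to True.

True


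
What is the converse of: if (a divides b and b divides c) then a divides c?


The converse of (P → Q) is (Q → P). It is not in general equivalent to the original.
Here P = '(a divides b and b divides c)' and Q = 'a divides c'.

If a divides c, then (a divides b and b divides c).


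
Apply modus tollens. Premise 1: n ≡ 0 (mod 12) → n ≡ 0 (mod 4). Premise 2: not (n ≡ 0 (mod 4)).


Modus tollens: from (P → Q) and ¬Q, infer ¬P.
Q = 'n ≡ 0 (mod 4)' is denied; since P → Q, P must also fail.

Not (n ≡ 0 (mod 12)).


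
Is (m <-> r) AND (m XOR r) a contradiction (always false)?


Truth table over {m, r}:
m | r | φ
---------
F | F | F
T | F | F
F | T | F
T | T | F
Every row is false.

Yes, it is a contradiction.


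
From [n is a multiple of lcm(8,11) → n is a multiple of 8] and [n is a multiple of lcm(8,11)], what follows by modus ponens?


Modus ponens: from (P → Q) and P, infer Q.
P = 'n is a multiple of lcm(8,11)' is asserted, and P → Q holds, so Q follows.

n is a multiple of 8.


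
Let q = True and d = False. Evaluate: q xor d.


Exclusive or is true when exactly one operand is true.
Substitute: q=True, d=False.
True xor False evaluates to True.

True


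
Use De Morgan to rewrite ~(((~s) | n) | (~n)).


De Morgan: the negation of a disjunction is the conjunction of the negations.
Distribute ~ across |, flipping it to &, and negate each literal.

(s & (~n)) & n


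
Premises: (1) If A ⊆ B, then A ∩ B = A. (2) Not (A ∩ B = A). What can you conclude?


Modus tollens: from (P → Q) and ¬Q, infer ¬P.
Q = 'A ∩ B = A' is denied; since P → Q, P must also fail.

Not (A ⊆ B).


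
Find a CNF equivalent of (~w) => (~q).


Step 1: Rewrite (¬w) → (¬q) as ¬(¬w) ∨ (¬q).
Step 2: Eliminate any double negations (¬¬X = X).

w | (~q)


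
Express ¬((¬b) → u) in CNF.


Step 1: Rewrite (¬b) → u as ¬(¬b) ∨ u.
Step 2: Negate: ¬(¬(¬b) ∨ u) = (¬b) ∧ ¬u (De Morgan + double negation).

(¬b) ∧ (¬u)


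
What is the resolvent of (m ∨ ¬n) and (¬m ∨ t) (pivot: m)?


The clauses contain complementary literals m and ¬m.
Resolution eliminates this pair and disjoins the remaining literals (merging duplicates).

(¬n ∨ t)


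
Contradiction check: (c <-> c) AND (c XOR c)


Truth table over {c}:
c | φ
-----
F | F
T | F
Every row is false.

Yes, it is a contradiction.


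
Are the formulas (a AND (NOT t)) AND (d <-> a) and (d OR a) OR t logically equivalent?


Compare truth tables:
a | d | t | φ | ψ
-----------------
F | F | F | F | F
T | F | F | F | T
F | T | F | F | T
T | T | F | T | T
F | F | T | F | T
T | F | T | F | T
F | T | T | F | T
T | T | T | F | T
They differ at row 2 (a=T, d=F, t=F): φ=F but ψ=T.

No, they are not logically equivalent.


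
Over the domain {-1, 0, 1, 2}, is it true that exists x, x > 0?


Evaluate the predicate on each element: -1:False, 0:False, 1:True, 2:True.
Witness x = 1 satisfies the predicate.

True


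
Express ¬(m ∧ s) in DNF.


Step 1: Apply De Morgan: ¬(m ∧ s) = ¬m ∨ ¬s.

(¬m) ∨ (¬s)


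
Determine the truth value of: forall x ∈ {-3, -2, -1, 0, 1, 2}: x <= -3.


Evaluate the predicate on each element: -3:True, -2:False, -1:False, 0:False, 1:False, 2:False.
Counterexample x = -2 fails the predicate.

False


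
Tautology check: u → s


Build the truth table over {s, u}:
s | u | φ
---------
F | F | T
T | F | T
F | T | F
T | T | T
Counterexample at row 3: with s=F, u=T, the formula is F.

No, it is not a tautology.


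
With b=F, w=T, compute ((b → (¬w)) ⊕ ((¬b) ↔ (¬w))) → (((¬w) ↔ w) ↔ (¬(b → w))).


Substitute b=F, w=T:
… (earlier sub-steps elided)
¬b = T
¬w = F
(¬b) ↔ (¬w) = T ↔ F = F
(b → (¬w)) ⊕ ((¬b) ↔ (¬w)) = T ⊕ F = T
¬w = F
(¬w) ↔ w = F ↔ T = F
b → w = F → T = T
¬(b → w) = F
((¬w) ↔ w) ↔ (¬(b → w)) = F ↔ F = T
((b → (¬w)) ⊕ ((¬b) ↔ (¬w))) → (((¬w) ↔ w) ↔ (¬(b → w))) = T → T = T

T


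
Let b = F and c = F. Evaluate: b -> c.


Implication is false only when antecedent is true and consequent is false.
Substitute: b=F, c=F.
F -> F evaluates to T.

T


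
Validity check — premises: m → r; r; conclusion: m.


This is affirming the consequent (fallacy). There exist truth assignments where the premises are all true but the conclusion is false.

Invalid.


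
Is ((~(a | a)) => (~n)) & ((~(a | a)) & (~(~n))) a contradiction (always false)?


Truth table over {a, n}:
a | n | φ
---------
False | False | False
True | False | False
False | True | False
True | True | False
Every row is false.

Yes, it is a contradiction.


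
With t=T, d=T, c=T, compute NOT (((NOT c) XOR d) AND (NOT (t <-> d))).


Substitute t=T, d=T, c=T:
NOT c = F
(NOT c) XOR d = F XOR T = T
t <-> d = T <-> T = T
NOT (t <-> d) = F
((NOT c) XOR d) AND (NOT (t <-> d)) = T AND F = F
NOT (((NOT c) XOR d) AND (NOT (t <-> d))) = T

T


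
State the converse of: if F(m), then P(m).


The converse of (P → Q) is (Q → P). It is not in general equivalent to the original.
Here P = 'F(m)' and Q = 'P(m)'.

If P(m), then F(m).


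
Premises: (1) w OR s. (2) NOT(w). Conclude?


Disjunctive syllogism: from (P ∨ Q) and ¬P, infer Q.
One disjunct, 'w', is ruled out; the other must hold.

s


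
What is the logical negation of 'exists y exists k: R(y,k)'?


Negation flips each quantifier (∀↔∃) and negates the inner predicate.
¬(exists y exists k: φ) = forall y forall k: ¬φ.

forall y forall k: ~(R(y,k))


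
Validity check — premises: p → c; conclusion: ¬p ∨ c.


This matches the form of material implication: the conclusion follows in every model of the premises.

Valid.


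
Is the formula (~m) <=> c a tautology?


Build the truth table over {c, m}:
c | m | φ
---------
False | False | False
True | False | True
False | True | True
True | True | False
Counterexample at row 1: with c=False, m=False, the formula is False.

No, it is not a tautology.


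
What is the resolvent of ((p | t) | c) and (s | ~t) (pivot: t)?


The clauses contain complementary literals t and ~t.
Resolution eliminates this pair and disjoins the remaining literals (merging duplicates).

((p | c) | s)


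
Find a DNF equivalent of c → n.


Step 1: Rewrite c → n as ¬c ∨ n.

(¬c) ∨ n


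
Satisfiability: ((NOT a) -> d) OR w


Search for a satisfying assignment over {a, d, w}.
Try a=T, d=F, w=F: the formula evaluates to T.
A satisfying assignment exists.

Satisfiable.


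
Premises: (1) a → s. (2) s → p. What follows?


Hypothetical syllogism: from (P → Q) and (Q → R), infer (P → R).
Chain the two implications through the shared middle term 's'.

a → p


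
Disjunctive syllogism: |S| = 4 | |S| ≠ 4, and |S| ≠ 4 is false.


Disjunctive syllogism: from (P ∨ Q) and ¬P, infer Q.
One disjunct, '|S| ≠ 4', is ruled out; the other must hold.

|S| = 4


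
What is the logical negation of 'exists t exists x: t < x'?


Negation flips each quantifier (∀↔∃) and negates the inner predicate.
¬(exists t exists x: φ) = forall t forall x: ¬φ.

forall t forall x: ~(t < x)


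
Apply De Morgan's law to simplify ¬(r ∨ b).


De Morgan: the negation of a disjunction is the conjunction of the negations.
Distribute ¬ across ∨, flipping it to ∧, and negate each literal.

(¬r) ∧ (¬b)


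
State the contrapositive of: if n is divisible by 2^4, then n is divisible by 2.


The contrapositive of (P → Q) is (¬Q → ¬P); it is logically equivalent to the original.
Here P = 'n is divisible by 2^4' and Q = 'n is divisible by 2'.

If not (n is divisible by 2), then not (n is divisible by 2^4).


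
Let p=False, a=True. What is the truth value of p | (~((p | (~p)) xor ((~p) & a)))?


Substitute p=False, a=True:
~p = True
p | (~p) = False | True = True
~p = True
(~p) & a = True & True = True
(p | (~p)) xor ((~p) & a) = True xor True = False
~((p | (~p)) xor ((~p) & a)) = True
p | (~((p | (~p)) xor ((~p) & a))) = False | True = True

True


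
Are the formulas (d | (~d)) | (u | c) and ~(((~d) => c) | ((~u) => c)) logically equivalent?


Compare truth tables:
c | d | u | φ | ψ
-----------------
False | False | False | True | True
True | False | False | True | False
False | True | False | True | False
True | True | False | True | False
False | False | True | True | False
True | False | True | True | False
False | True | True | True | False
True | True | True | True | False
They differ at row 2 (c=True, d=False, u=False): φ=True but ψ=False.

No, they are not logically equivalent.


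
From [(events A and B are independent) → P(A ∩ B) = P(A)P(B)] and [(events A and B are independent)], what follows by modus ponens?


Modus ponens: from (P → Q) and P, infer Q.
P = '(events A and B are independent)' is asserted, and P → Q holds, so Q follows.

P(A ∩ B) = P(A)P(B).


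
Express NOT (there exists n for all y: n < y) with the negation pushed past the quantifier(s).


Negation flips each quantifier (∀↔∃) and negates the inner predicate.
¬(there exists n for all y: φ) = for all n there exists y: ¬φ.

for all n there exists y: NOT(n < y)


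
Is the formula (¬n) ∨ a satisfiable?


Search for a satisfying assignment over {a, n}.
Try a=F, n=F: the formula evaluates to T.
A satisfying assignment exists.

Satisfiable.


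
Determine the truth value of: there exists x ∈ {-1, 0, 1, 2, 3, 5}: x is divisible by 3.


Evaluate the predicate on each element: -1:F, 0:T, 1:F, 2:F, 3:T, 5:F.
Witness x = 0 satisfies the predicate.

T


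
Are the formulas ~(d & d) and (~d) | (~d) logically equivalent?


Compare truth tables:
d | φ | ψ
---------
False | True | True
True | False | False
The columns φ and ψ agree on every row.

Yes, they are logically equivalent.


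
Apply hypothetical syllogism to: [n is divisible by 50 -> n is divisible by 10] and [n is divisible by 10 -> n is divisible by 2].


Hypothetical syllogism: from (P → Q) and (Q → R), infer (P → R).
Chain the two implications through the shared middle term 'n is divisible by 10'.

n is divisible by 50 -> n is divisible by 2


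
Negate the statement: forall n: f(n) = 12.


¬(forall x: φ) = exists x: ¬φ, and ¬(exists x: φ) = forall x: ¬φ.
Apply to the universal statement.

exists n: ~(f(n) = 12)


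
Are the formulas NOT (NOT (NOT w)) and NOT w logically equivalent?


Compare truth tables:
w | φ | ψ
---------
F | T | T
T | F | F
The columns φ and ψ agree on every row.

Yes, they are logically equivalent.


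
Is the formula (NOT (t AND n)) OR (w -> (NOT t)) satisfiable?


Search for a satisfying assignment over {n, t, w}.
Try n=F, t=F, w=F: the formula evaluates to T.
A satisfying assignment exists.

Satisfiable.


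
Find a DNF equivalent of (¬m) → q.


Step 1: Rewrite (¬m) → q as ¬(¬m) ∨ q.
Step 2: Eliminate any double negations (¬¬X = X).

m ∨ q


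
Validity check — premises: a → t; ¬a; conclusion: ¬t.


This is denying the antecedent (fallacy). There exist truth assignments where the premises are all true but the conclusion is false.

Invalid.


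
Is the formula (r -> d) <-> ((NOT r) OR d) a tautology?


Build the truth table over {d, r}:
d | r | φ
---------
F | F | T
T | F | T
F | T | T
T | T | T
Every row evaluates to true.

Yes, it is a tautology.


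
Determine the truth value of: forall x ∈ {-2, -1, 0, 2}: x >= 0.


Evaluate the predicate on each element: -2:False, -1:False, 0:True, 2:True.
Counterexample x = -2 fails the predicate.

False


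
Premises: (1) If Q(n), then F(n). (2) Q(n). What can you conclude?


Modus ponens: from (P → Q) and P, infer Q.
P = 'Q(n)' is asserted, and P → Q holds, so Q follows.

F(n).


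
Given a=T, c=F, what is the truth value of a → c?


Implication is false only when antecedent is true and consequent is false.
Substitute: a=T, c=F.
T → F evaluates to F.

F


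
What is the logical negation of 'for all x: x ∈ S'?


¬(for all x: φ) = there exists x: ¬φ, and ¬(there exists x: φ) = for all x: ¬φ.
Apply to the universal statement.

there exists x: NOT(x ∈ S)


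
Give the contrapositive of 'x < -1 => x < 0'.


The contrapositive of (P → Q) is (¬Q → ¬P); it is logically equivalent to the original.
Here P = 'x < -1' and Q = 'x < 0'.

If not (x < 0), then not (x < -1).


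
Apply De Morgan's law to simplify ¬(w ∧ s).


De Morgan: the negation of a conjunction is the disjunction of the negations.
Distribute ¬ across ∧, flipping it to ∨, and negate each literal.

(¬w) ∨ (¬s)


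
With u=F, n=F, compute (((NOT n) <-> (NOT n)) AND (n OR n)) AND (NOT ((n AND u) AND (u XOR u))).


Substitute u=F, n=F:
NOT n = T
NOT n = T
(NOT n) <-> (NOT n) = T <-> T = T
n OR n = F OR F = F
((NOT n) <-> (NOT n)) AND (n OR n) = T AND F = F
n AND u = F AND F = F
u XOR u = F XOR F = F
(n AND u) AND (u XOR u) = F AND F = F
NOT ((n AND u) AND (u XOR u)) = T
(((NOT n) <-> (NOT n)) AND (n OR n)) AND (NOT ((n AND u) AND (u XOR u))) = F AND T = F

F


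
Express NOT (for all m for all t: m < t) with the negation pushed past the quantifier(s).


Negation flips each quantifier (∀↔∃) and negates the inner predicate.
¬(for all m for all t: φ) = there exists m there exists t: ¬φ.

there exists m there exists t: NOT(m < t)


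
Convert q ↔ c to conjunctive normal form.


Step 1: Rewrite q ↔ c as (q → c) ∧ (c → q).
Step 2: Rewrite each implication as a disjunction.

((¬q) ∨ c) ∧ ((¬c) ∨ q)


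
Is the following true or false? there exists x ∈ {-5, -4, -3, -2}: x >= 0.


Evaluate the predicate on each element: -5:F, -4:F, -3:F, -2:F.
No element satisfies the predicate.

F


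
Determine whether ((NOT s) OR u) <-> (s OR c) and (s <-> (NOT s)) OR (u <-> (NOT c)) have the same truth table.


Compare truth tables:
c | s | u | φ | ψ
-----------------
F | F | F | F | F
T | F | F | T | T
F | T | F | F | F
T | T | F | F | T
F | F | T | F | T
T | F | T | T | F
F | T | T | T | T
T | T | T | T | F
They differ at row 4 (c=T, s=T, u=F): φ=F but ψ=T.

No, they are not logically equivalent.


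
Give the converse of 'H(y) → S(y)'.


The converse of (P → Q) is (Q → P). It is not in general equivalent to the original.
Here P = 'H(y)' and Q = 'S(y)'.

If S(y), then H(y).


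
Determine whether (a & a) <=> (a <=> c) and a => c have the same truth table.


Compare truth tables:
a | c | φ | ψ
-------------
False | False | False | True
True | False | False | False
False | True | True | True
True | True | True | True
They differ at row 1 (a=False, c=False): φ=False but ψ=True.

No, they are not logically equivalent.


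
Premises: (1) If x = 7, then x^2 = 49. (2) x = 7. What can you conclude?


Modus ponens: from (P → Q) and P, infer Q.
P = 'x = 7' is asserted, and P → Q holds, so Q follows.

x^2 = 49.


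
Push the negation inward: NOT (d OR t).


De Morgan: the negation of a disjunction is the conjunction of the negations.
Distribute NOT across OR, flipping it to AND, and negate each literal.

(NOT d) AND (NOT t)


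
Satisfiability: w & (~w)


Check all 2 assignments over {w}:
w | φ
-----
False | False
True | False
No assignment makes the formula true.

Unsatisfiable.


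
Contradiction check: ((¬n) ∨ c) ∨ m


Truth table over {c, m, n}:
c | m | n | φ
-------------
F | F | F | T
T | F | F | T
F | T | F | T
T | T | F | T
F | F | T | F
T | F | T | T
F | T | T | T
T | T | T | T
Satisfying assignment at row 1: c=F, m=F, n=F gives T.

No, it is not a contradiction.


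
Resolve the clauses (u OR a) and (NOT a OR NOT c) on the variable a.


The clauses contain complementary literals a and NOTa.
Resolution eliminates this pair and disjoins the remaining literals (merging duplicates).

(u OR NOT c)


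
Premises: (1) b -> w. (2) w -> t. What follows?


Hypothetical syllogism: from (P → Q) and (Q → R), infer (P → R).
Chain the two implications through the shared middle term 'w'.

b -> t


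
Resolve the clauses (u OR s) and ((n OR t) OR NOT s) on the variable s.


The clauses contain complementary literals s and NOTs.
Resolution eliminates this pair and disjoins the remaining literals (merging duplicates).

((u OR t) OR n)


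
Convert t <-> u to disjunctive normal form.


Step 1: t ↔ u is true exactly when both agree: (t ∧ u) ∨ (¬t ∧ ¬u).

(t AND u) OR ((NOT t) AND (NOT u))


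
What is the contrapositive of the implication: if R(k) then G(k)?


The contrapositive of (P → Q) is (¬Q → ¬P); it is logically equivalent to the original.
Here P = 'R(k)' and Q = 'G(k)'.

If not (G(k)), then not (R(k)).


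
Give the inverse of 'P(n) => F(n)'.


The inverse of (P → Q) is (¬P → ¬Q). It is equivalent to the converse, not to the original.
Here P = 'P(n)' and Q = 'F(n)'.

If not (P(n)), then not (F(n)).


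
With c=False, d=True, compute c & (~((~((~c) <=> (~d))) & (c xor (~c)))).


Substitute c=False, d=True:
~c = True
~d = False
(~c) <=> (~d) = True <=> False = False
~((~c) <=> (~d)) = True
~c = True
c xor (~c) = False xor True = True
(~((~c) <=> (~d))) & (c xor (~c)) = True & True = True
~((~((~c) <=> (~d))) & (c xor (~c))) = False
c & (~((~((~c) <=> (~d))) & (c xor (~c)))) = False & False = False

False


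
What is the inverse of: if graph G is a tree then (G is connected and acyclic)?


The inverse of (P → Q) is (¬P → ¬Q). It is equivalent to the converse, not to the original.
Here P = 'graph G is a tree' and Q = '(G is connected and acyclic)'.

If not (graph G is a tree), then not ((G is connected and acyclic)).


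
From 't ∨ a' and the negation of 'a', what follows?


Disjunctive syllogism: from (P ∨ Q) and ¬P, infer Q.
One disjunct, 'a', is ruled out; the other must hold.

t


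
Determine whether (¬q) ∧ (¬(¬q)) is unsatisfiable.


Truth table over {q}:
q | φ
-----
F | F
T | F
Every row is false.

Yes, it is a contradiction.


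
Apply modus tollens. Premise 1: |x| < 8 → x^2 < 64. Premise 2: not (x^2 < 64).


Modus tollens: from (P → Q) and ¬Q, infer ¬P.
Q = 'x^2 < 64' is denied; since P → Q, P must also fail.

Not (|x| < 8).


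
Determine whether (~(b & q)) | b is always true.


Build the truth table over {b, q}:
b | q | φ
---------
False | False | True
True | False | True
False | True | True
True | True | True
Every row evaluates to true.

Yes, it is a tautology.


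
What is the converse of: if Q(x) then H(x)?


The converse of (P → Q) is (Q → P). It is not in general equivalent to the original.
Here P = 'Q(x)' and Q = 'H(x)'.

If H(x), then Q(x).


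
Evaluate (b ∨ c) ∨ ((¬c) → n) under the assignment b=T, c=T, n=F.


Substitute b=T, c=T, n=F:
b ∨ c = T ∨ T = T
¬c = F
(¬c) → n = F → F = T
(b ∨ c) ∨ ((¬c) → n) = T ∨ T = T

T


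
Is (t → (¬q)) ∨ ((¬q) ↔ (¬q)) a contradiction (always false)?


Truth table over {q, t}:
q | t | φ
---------
F | F | T
T | F | T
F | T | T
T | T | T
Satisfying assignment at row 1: q=F, t=F gives T.

No, it is not a contradiction.


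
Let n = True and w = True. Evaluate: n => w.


Implication is false only when antecedent is true and consequent is false.
Substitute: n=True, w=True.
True => True evaluates to True.

True


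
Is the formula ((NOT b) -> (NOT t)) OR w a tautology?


Build the truth table over {b, t, w}:
b | t | w | φ
-------------
F | F | F | T
T | F | F | T
F | T | F | F
T | T | F | T
F | F | T | T
T | F | T | T
F | T | T | T
T | T | T | T
Counterexample at row 3: with b=F, t=T, w=F, the formula is F.

No, it is not a tautology.


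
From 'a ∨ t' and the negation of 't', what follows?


Disjunctive syllogism: from (P ∨ Q) and ¬P, infer Q.
One disjunct, 't', is ruled out; the other must hold.

a


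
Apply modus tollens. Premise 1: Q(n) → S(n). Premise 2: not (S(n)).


Modus tollens: from (P → Q) and ¬Q, infer ¬P.
Q = 'S(n)' is denied; since P → Q, P must also fail.

Not (Q(n)).


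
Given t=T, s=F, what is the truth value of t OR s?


Disjunction is false only when both operands are false.
Substitute: t=T, s=F.
T OR F evaluates to T.

T


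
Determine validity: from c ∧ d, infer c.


This matches the form of conjunction elimination: the conclusion follows in every model of the premises.

Valid.


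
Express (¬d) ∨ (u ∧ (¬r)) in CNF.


Step 1: Distribute ∨ over ∧: (¬d) ∨ (u ∧ (¬r)) = ((¬d) ∨ u) ∧ ((¬d) ∨ (¬r)).

((¬d) ∨ u) ∧ ((¬d) ∨ (¬r))


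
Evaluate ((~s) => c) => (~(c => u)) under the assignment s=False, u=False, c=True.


Substitute s=False, u=False, c=True:
~s = True
(~s) => c = True => True = True
c => u = True => False = False
~(c => u) = True
((~s) => c) => (~(c => u)) = True => True = True

True


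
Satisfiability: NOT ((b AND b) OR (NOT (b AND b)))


Check all 2 assignments over {b}:
b | φ
-----
F | F
T | F
No assignment makes the formula true.

Unsatisfiable.


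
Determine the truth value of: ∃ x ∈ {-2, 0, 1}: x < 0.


Evaluate the predicate on each element: -2:T, 0:F, 1:F.
Witness x = -2 satisfies the predicate.

T


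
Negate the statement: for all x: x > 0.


¬(for all x: φ) = there exists x: ¬φ, and ¬(there exists x: φ) = for all x: ¬φ.
Apply to the universal statement.

there exists x: NOT(x > 0)


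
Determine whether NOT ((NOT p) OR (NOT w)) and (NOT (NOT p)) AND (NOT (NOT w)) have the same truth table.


Compare truth tables:
p | w | φ | ψ
-------------
F | F | F | F
T | F | F | F
F | T | F | F
T | T | T | T
The columns φ and ψ agree on every row.

Yes, they are logically equivalent.


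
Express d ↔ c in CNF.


Step 1: Rewrite d ↔ c as (d → c) ∧ (c → d).
Step 2: Rewrite each implication as a disjunction.

((¬d) ∨ c) ∧ ((¬c) ∨ d)


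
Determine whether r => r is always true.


Build the truth table over {r}:
r | φ
-----
False | True
True | True
Every row evaluates to true.

Yes, it is a tautology.


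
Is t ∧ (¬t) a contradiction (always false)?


Truth table over {t}:
t | φ
-----
F | F
T | F
Every row is false.

Yes, it is a contradiction.


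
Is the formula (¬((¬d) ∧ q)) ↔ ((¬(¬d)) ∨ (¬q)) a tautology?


Build the truth table over {d, q}:
d | q | φ
---------
F | F | T
T | F | T
F | T | T
T | T | T
Every row evaluates to true.

Yes, it is a tautology.


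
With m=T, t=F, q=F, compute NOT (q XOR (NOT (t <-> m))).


Substitute m=T, t=F, q=F:
t <-> m = F <-> T = F
NOT (t <-> m) = T
q XOR (NOT (t <-> m)) = F XOR T = T
NOT (q XOR (NOT (t <-> m))) = F

F


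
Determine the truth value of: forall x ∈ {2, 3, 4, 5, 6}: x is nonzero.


Evaluate the predicate on each element: 2:True, 3:True, 4:True, 5:True, 6:True.
Every element satisfies the predicate.

True


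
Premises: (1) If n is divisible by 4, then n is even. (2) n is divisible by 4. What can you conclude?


Modus ponens: from (P → Q) and P, infer Q.
P = 'n is divisible by 4' is asserted, and P → Q holds, so Q follows.

n is even.


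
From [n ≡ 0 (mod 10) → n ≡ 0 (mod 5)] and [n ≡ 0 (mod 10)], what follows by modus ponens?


Modus ponens: from (P → Q) and P, infer Q.
P = 'n ≡ 0 (mod 10)' is asserted, and P → Q holds, so Q follows.

n ≡ 0 (mod 5).


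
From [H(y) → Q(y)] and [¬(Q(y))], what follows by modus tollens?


Modus tollens: from (P → Q) and ¬Q, infer ¬P.
Q = 'Q(y)' is denied; since P → Q, P must also fail.

Not (H(y)).


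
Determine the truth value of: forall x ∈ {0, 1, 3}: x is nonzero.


Evaluate the predicate on each element: 0:False, 1:True, 3:True.
Counterexample x = 0 fails the predicate.

False


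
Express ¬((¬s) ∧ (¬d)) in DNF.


Step 1: Apply De Morgan: ¬((¬s) ∧ (¬d)) = ¬(¬s) ∨ ¬(¬d).
Step 2: Eliminate any double negations (¬¬X = X).

s ∨ d


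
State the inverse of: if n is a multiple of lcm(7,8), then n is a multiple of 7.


The inverse of (P → Q) is (¬P → ¬Q). It is equivalent to the converse, not to the original.
Here P = 'n is a multiple of lcm(7,8)' and Q = 'n is a multiple of 7'.

If not (n is a multiple of lcm(7,8)), then not (n is a multiple of 7).


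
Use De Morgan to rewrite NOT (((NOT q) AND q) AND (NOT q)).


De Morgan: the negation of a conjunction is the disjunction of the negations.
Distribute NOT across AND, flipping it to OR, and negate each literal.

(q OR (NOT q)) OR q


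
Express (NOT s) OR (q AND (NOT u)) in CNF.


Step 1: Distribute ∨ over ∧: (¬s) ∨ (q ∧ (¬u)) = ((¬s) ∨ q) ∧ ((¬s) ∨ (¬u)).

((NOT s) OR q) AND ((NOT s) OR (NOT u))


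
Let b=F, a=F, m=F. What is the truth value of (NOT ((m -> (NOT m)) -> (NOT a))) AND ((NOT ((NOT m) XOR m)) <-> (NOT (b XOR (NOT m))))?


Substitute b=F, a=F, m=F:
… (earlier sub-steps elided)
(m -> (NOT m)) -> (NOT a) = T -> T = T
NOT ((m -> (NOT m)) -> (NOT a)) = F
NOT m = T
(NOT m) XOR m = T XOR F = T
NOT ((NOT m) XOR m) = F
NOT m = T
b XOR (NOT m) = F XOR T = T
NOT (b XOR (NOT m)) = F
(NOT ((NOT m) XOR m)) <-> (NOT (b XOR (NOT m))) = F <-> F = T
(NOT ((m -> (NOT m)) -> (NOT a))) AND ((NOT ((NOT m) XOR m)) <-> (NOT (b XOR (NOT m)))) = F AND T = F

F


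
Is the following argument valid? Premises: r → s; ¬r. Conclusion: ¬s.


This is denying the antecedent (fallacy). There exist truth assignments where the premises are all true but the conclusion is false.

Invalid.


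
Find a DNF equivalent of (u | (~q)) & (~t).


Step 1: Distribute ∧ over ∨: (u ∨ (¬q)) ∧ (¬t) = (u ∧ (¬t)) ∨ ((¬q) ∧ (¬t)).

(u & (~t)) | ((~q) & (~t))


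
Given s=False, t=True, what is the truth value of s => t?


Implication is false only when antecedent is true and consequent is false.
Substitute: s=False, t=True.
False => True evaluates to True.

True


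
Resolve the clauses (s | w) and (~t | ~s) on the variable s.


The clauses contain complementary literals s and ~s.
Resolution eliminates this pair and disjoins the remaining literals (merging duplicates).

(w | ~t)


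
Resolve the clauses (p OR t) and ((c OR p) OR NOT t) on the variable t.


The clauses contain complementary literals t and NOTt.
Resolution eliminates this pair and disjoins the remaining literals (merging duplicates).

(p OR c)


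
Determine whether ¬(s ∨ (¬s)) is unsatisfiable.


Truth table over {s}:
s | φ
-----
F | F
T | F
Every row is false.

Yes, it is a contradiction.


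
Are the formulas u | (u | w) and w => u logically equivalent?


Compare truth tables:
u | w | φ | ψ
-------------
False | False | False | True
True | False | True | True
False | True | True | False
True | True | True | True
They differ at row 1 (u=False, w=False): φ=False but ψ=True.

No, they are not logically equivalent.


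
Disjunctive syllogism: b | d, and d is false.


Disjunctive syllogism: from (P ∨ Q) and ¬P, infer Q.
One disjunct, 'd', is ruled out; the other must hold.

b


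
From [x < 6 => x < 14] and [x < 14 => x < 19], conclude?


Hypothetical syllogism: from (P → Q) and (Q → R), infer (P → R).
Chain the two implications through the shared middle term 'x < 14'.

x < 6 => x < 19


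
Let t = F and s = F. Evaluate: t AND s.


Conjunction is true only when both operands are true.
Substitute: t=F, s=F.
F AND F evaluates to F.

F


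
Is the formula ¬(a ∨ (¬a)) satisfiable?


Check all 2 assignments over {a}:
a | φ
-----
F | F
T | F
No assignment makes the formula true.

Unsatisfiable.


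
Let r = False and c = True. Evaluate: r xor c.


Exclusive or is true when exactly one operand is true.
Substitute: r=False, c=True.
False xor True evaluates to True.

True


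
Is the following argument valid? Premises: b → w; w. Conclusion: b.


This is affirming the consequent (fallacy). There exist truth assignments where the premises are all true but the conclusion is false.

Invalid.


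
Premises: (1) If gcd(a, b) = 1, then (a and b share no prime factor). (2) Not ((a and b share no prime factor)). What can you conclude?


Modus tollens: from (P → Q) and ¬Q, infer ¬P.
Q = '(a and b share no prime factor)' is denied; since P → Q, P must also fail.

Not (gcd(a, b) = 1).


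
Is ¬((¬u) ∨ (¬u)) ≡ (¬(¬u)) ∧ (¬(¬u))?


Compare truth tables:
u | φ | ψ
---------
F | F | F
T | T | T
The columns φ and ψ agree on every row.

Yes, they are logically equivalent.


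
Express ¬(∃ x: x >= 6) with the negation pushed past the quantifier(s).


¬(∀ x: φ) = ∃ x: ¬φ, and ¬(∃ x: φ) = ∀ x: ¬φ.
Apply to the existential statement.

∀ x: ¬(x >= 6)


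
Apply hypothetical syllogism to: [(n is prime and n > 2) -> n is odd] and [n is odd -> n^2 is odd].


Hypothetical syllogism: from (P → Q) and (Q → R), infer (P → R).
Chain the two implications through the shared middle term 'n is odd'.

(n is prime and n > 2) -> n^2 is odd


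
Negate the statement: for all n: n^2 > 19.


¬(for all x: φ) = there exists x: ¬φ, and ¬(there exists x: φ) = for all x: ¬φ.
Apply to the universal statement.

there exists n: NOT(n^2 > 19)


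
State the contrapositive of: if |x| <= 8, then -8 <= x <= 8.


The contrapositive of (P → Q) is (¬Q → ¬P); it is logically equivalent to the original.
Here P = '|x| <= 8' and Q = '-8 <= x <= 8'.

If not (-8 <= x <= 8), then not (|x| <= 8).


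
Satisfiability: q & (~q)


Check all 2 assignments over {q}:
q | φ
-----
False | False
True | False
No assignment makes the formula true.

Unsatisfiable.


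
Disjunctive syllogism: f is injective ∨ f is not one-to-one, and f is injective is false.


Disjunctive syllogism: from (P ∨ Q) and ¬P, infer Q.
One disjunct, 'f is injective', is ruled out; the other must hold.

f is not one-to-one


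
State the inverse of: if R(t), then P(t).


The inverse of (P → Q) is (¬P → ¬Q). It is equivalent to the converse, not to the original.
Here P = 'R(t)' and Q = 'P(t)'.

If not (R(t)), then not (P(t)).


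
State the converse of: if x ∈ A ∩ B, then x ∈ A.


The converse of (P → Q) is (Q → P). It is not in general equivalent to the original.
Here P = 'x ∈ A ∩ B' and Q = 'x ∈ A'.

If x ∈ A, then x ∈ A ∩ B.


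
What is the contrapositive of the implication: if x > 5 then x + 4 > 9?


The contrapositive of (P → Q) is (¬Q → ¬P); it is logically equivalent to the original.
Here P = 'x > 5' and Q = 'x + 4 > 9'.

If not (x + 4 > 9), then not (x > 5).


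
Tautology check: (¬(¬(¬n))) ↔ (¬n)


Build the truth table over {n}:
n | φ
-----
F | T
T | T
Every row evaluates to true.

Yes, it is a tautology.


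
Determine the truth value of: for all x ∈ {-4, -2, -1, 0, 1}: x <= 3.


Evaluate the predicate on each element: -4:T, -2:T, -1:T, 0:T, 1:T.
Every element satisfies the predicate.

T


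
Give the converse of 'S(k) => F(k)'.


The converse of (P → Q) is (Q → P). It is not in general equivalent to the original.
Here P = 'S(k)' and Q = 'F(k)'.

If F(k), then S(k).


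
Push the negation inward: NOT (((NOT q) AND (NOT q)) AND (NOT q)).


De Morgan: the negation of a conjunction is the disjunction of the negations.
Distribute NOT across AND, flipping it to OR, and negate each literal.

(q OR q) OR q


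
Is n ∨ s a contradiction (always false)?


Truth table over {n, s}:
n | s | φ
---------
F | F | F
T | F | T
F | T | T
T | T | T
Satisfying assignment at row 2: n=T, s=F gives T.

No, it is not a contradiction.


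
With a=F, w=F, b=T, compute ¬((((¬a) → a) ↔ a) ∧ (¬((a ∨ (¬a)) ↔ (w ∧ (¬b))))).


Substitute a=F, w=F, b=T:
… (earlier sub-steps elided)
(¬a) → a = T → F = F
((¬a) → a) ↔ a = F ↔ F = T
¬a = T
a ∨ (¬a) = F ∨ T = T
¬b = F
w ∧ (¬b) = F ∧ F = F
(a ∨ (¬a)) ↔ (w ∧ (¬b)) = T ↔ F = F
¬((a ∨ (¬a)) ↔ (w ∧ (¬b))) = T
(((¬a) → a) ↔ a) ∧ (¬((a ∨ (¬a)) ↔ (w ∧ (¬b)))) = T ∧ T = T
¬((((¬a) → a) ↔ a) ∧ (¬((a ∨ (¬a)) ↔ (w ∧ (¬b))))) = F

F


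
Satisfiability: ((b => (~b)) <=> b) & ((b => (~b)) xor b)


Check all 2 assignments over {b}:
b | φ
-----
False | False
True | False
No assignment makes the formula true.

Unsatisfiable.


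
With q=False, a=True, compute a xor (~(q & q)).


Substitute q=False, a=True:
q & q = False & False = False
~(q & q) = True
a xor (~(q & q)) = True xor True = False

False


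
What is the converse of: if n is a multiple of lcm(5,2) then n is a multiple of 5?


The converse of (P → Q) is (Q → P). It is not in general equivalent to the original.
Here P = 'n is a multiple of lcm(5,2)' and Q = 'n is a multiple of 5'.

If n is a multiple of 5, then n is a multiple of lcm(5,2).


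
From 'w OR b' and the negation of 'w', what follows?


Disjunctive syllogism: from (P ∨ Q) and ¬P, infer Q.
One disjunct, 'w', is ruled out; the other must hold.

b


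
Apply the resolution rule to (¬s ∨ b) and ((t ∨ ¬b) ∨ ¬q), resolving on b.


The clauses contain complementary literals b and ¬b.
Resolution eliminates this pair and disjoins the remaining literals (merging duplicates).

((¬s ∨ t) ∨ ¬q)


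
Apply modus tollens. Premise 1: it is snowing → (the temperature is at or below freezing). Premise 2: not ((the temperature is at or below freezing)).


Modus tollens: from (P → Q) and ¬Q, infer ¬P.
Q = '(the temperature is at or below freezing)' is denied; since P → Q, P must also fail.

Not (it is snowing).


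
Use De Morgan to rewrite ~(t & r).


De Morgan: the negation of a conjunction is the disjunction of the negations.
Distribute ~ across &, flipping it to |, and negate each literal.

(~t) | (~r)


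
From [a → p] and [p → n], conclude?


Hypothetical syllogism: from (P → Q) and (Q → R), infer (P → R).
Chain the two implications through the shared middle term 'p'.

a → n


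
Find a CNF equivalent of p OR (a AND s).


Step 1: Distribute ∨ over ∧: p ∨ (a ∧ s) = (p ∨ a) ∧ (p ∨ s).

(p OR a) AND (p OR s)


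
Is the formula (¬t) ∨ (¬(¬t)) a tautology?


Build the truth table over {t}:
t | φ
-----
F | T
T | T
Every row evaluates to true.

Yes, it is a tautology.


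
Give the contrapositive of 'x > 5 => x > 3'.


The contrapositive of (P → Q) is (¬Q → ¬P); it is logically equivalent to the original.
Here P = 'x > 5' and Q = 'x > 3'.

If not (x > 3), then not (x > 5).


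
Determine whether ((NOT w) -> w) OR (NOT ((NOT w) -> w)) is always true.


Build the truth table over {w}:
w | φ
-----
F | T
T | T
Every row evaluates to true.

Yes, it is a tautology.


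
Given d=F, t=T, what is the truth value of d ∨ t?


Disjunction is false only when both operands are false.
Substitute: d=F, t=T.
F ∨ T evaluates to T.

T


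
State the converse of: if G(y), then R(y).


The converse of (P → Q) is (Q → P). It is not in general equivalent to the original.
Here P = 'G(y)' and Q = 'R(y)'.

If R(y), then G(y).


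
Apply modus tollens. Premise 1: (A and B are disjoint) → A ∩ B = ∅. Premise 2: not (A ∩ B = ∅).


Modus tollens: from (P → Q) and ¬Q, infer ¬P.
Q = 'A ∩ B = ∅' is denied; since P → Q, P must also fail.

Not ((A and B are disjoint)).


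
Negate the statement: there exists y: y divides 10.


¬(for all x: φ) = there exists x: ¬φ, and ¬(there exists x: φ) = for all x: ¬φ.
Apply to the existential statement.

for all y: NOT(y divides 10)


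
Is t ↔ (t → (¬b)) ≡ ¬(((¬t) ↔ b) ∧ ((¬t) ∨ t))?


Compare truth tables:
b | t | φ | ψ
-------------
F | F | F | T
T | F | F | F
F | T | T | F
T | T | F | T
They differ at row 1 (b=F, t=F): φ=F but ψ=T.

No, they are not logically equivalent.


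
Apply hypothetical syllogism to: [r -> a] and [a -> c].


Hypothetical syllogism: from (P → Q) and (Q → R), infer (P → R).
Chain the two implications through the shared middle term 'a'.

r -> c


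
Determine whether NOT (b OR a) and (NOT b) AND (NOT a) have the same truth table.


Compare truth tables:
a | b | φ | ψ
-------------
F | F | T | T
T | F | F | F
F | T | F | F
T | T | F | F
The columns φ and ψ agree on every row.

Yes, they are logically equivalent.


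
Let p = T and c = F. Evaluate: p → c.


Implication is false only when antecedent is true and consequent is false.
Substitute: p=T, c=F.
T → F evaluates to F.

F


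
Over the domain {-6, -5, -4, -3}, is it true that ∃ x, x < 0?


Evaluate the predicate on each element: -6:T, -5:T, -4:T, -3:T.
Witness x = -6 satisfies the predicate.

T


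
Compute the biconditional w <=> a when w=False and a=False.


Biconditional is true when both operands have the same truth value.
Substitute: w=False, a=False.
False <=> False evaluates to True.

True


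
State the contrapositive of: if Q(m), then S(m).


The contrapositive of (P → Q) is (¬Q → ¬P); it is logically equivalent to the original.
Here P = 'Q(m)' and Q = 'S(m)'.

If not (S(m)), then not (Q(m)).


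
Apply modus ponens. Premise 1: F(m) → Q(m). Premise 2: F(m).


Modus ponens: from (P → Q) and P, infer Q.
P = 'F(m)' is asserted, and P → Q holds, so Q follows.

Q(m).


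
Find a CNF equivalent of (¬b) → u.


Step 1: Rewrite (¬b) → u as ¬(¬b) ∨ u.
Step 2: Eliminate any double negations (¬¬X = X).

b ∨ u


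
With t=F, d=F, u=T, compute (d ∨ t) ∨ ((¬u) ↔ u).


Substitute t=F, d=F, u=T:
d ∨ t = F ∨ F = F
¬u = F
(¬u) ↔ u = F ↔ T = F
(d ∨ t) ∨ ((¬u) ↔ u) = F ∨ F = F

F
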